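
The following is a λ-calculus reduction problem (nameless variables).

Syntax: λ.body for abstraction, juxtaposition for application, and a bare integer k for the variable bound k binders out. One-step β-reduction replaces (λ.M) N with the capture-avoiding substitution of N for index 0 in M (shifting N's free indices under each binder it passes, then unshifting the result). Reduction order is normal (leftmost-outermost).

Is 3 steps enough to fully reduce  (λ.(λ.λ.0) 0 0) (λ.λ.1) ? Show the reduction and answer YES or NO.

  start: (λ.(λ.λ.0) 0 0) (λ.λ.1)
  →1  (λ.λ.0) (λ.λ.1) (λ.λ.1)
  →2  (λ.0) (λ.λ.1)
  →3  λ.λ.1

Answer: YES — reaches normal form λ.λ.1 in 3 ≤ 3 steps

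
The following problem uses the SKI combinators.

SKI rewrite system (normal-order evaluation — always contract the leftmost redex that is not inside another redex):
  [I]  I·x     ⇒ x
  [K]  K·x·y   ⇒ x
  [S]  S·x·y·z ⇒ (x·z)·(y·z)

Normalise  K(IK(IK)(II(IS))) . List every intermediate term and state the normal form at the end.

Answer: normal form = KK  (in 3 steps)

Reduction:
  start: K(IK(IK)(II(IS)))
  step 1: K(K(IK)(II(IS)))
  step 2: K(IK)
  step 3: KK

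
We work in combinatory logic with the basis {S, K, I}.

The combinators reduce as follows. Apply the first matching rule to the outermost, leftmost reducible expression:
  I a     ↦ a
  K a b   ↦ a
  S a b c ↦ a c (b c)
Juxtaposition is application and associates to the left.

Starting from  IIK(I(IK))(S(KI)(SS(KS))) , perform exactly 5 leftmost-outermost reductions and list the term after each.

Answer: after 5 steps: K

Derivation:
  start: IIK(I(IK))(S(KI)(SS(KS)))
  [1] IK(I(IK))(S(KI)(SS(KS)))
  [2] K(I(IK))(S(KI)(SS(KS)))
  [3] I(IK)
  [4] IK
  [5] K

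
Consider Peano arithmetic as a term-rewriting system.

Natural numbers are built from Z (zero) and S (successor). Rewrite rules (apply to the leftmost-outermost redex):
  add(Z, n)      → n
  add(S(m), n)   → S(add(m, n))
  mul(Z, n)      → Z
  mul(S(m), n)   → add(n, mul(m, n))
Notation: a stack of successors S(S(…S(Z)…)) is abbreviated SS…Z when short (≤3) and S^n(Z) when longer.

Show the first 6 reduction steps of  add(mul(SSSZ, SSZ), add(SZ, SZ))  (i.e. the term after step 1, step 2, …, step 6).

  start: add(mul(SSSZ, SSZ), add(SZ, SZ))
  →1  add(add(SSZ, mul(SSZ, SSZ)), add(SZ, SZ))
  →2  add(S(add(SZ, mul(SSZ, SSZ))), add(SZ, SZ))
  →3  S(add(add(SZ, mul(SSZ, SSZ)), add(SZ, SZ)))
  →4  S(add(S(add(Z, mul(SSZ, SSZ))), add(SZ, SZ)))
  →5  S(S(add(add(Z, mul(SSZ, SSZ)), add(SZ, SZ))))
  →6  S(S(add(mul(SSZ, SSZ), add(SZ, SZ))))

Answer: after 6 steps: S(S(add(mul(SSZ, SSZ), add(SZ, SZ))))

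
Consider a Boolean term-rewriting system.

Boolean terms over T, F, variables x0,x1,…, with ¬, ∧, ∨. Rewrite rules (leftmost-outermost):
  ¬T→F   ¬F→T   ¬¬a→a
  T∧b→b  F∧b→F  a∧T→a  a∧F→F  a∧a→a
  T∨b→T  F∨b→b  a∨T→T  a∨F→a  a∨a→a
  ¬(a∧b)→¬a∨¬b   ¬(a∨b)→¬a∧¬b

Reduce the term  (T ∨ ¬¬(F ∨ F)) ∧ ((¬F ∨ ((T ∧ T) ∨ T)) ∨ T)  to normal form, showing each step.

  start: (T ∨ ¬¬(F ∨ F)) ∧ ((¬F ∨ ((T ∧ T) ∨ T)) ∨ T)
  step 1: T ∧ ((¬F ∨ ((T ∧ T) ∨ T)) ∨ T)
  step 2: (¬F ∨ ((T ∧ T) ∨ T)) ∨ T
  step 3: T

Answer: normal form = T  (in 3 steps)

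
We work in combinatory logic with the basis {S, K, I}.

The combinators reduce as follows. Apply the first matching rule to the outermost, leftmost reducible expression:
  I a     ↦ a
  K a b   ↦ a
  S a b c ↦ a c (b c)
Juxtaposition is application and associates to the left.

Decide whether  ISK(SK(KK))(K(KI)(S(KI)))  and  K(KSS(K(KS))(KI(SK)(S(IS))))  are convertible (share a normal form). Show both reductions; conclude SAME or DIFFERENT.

Answer: DIFFERENT — A ⇓ KI, B ⇓ K(S(K(KS))(SS))

Reduction:
Term A:
  start: ISK(SK(KK))(K(KI)(S(KI)))
  [1] SK(SK(KK))(K(KI)(S(KI)))
  [2] K(K(KI)(S(KI)))(SK(KK)(K(KI)(S(KI))))
  [3] K(KI)(S(KI))
  [4] KI

Term B:
  start: K(KSS(K(KS))(KI(SK)(S(IS))))
  [1] K(S(K(KS))(KI(SK)(S(IS))))
  [2] K(S(K(KS))(I(S(IS))))
  [3] K(S(K(KS))(S(IS)))
  [4] K(S(K(KS))(SS))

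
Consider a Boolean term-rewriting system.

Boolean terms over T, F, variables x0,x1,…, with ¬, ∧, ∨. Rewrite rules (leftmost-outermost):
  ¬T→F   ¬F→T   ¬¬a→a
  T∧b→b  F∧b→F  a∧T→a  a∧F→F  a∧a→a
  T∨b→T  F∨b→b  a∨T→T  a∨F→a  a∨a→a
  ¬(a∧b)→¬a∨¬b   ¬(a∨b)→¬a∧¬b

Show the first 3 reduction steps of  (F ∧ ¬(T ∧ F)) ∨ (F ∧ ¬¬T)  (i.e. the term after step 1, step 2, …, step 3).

Answer: after 3 steps: F

Derivation:
  start: (F ∧ ¬(T ∧ F)) ∨ (F ∧ ¬¬T)
  step 1: F ∨ (F ∧ ¬¬T)
  step 2: F ∧ ¬¬T
  step 3: F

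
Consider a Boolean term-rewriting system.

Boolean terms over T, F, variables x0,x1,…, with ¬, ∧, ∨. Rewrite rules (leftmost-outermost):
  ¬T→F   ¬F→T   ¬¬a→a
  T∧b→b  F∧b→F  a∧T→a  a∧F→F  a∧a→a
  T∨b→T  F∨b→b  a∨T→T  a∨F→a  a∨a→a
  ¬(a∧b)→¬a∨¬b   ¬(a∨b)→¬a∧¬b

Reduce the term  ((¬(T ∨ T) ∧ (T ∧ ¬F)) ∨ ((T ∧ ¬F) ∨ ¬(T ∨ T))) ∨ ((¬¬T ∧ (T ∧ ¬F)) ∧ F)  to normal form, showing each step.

Answer: normal form = T  (in 9 steps)

Derivation:
  start: ((¬(T ∨ T) ∧ (T ∧ ¬F)) ∨ ((T ∧ ¬F) ∨ ¬(T ∨ T))) ∨ ((¬¬T ∧ (T ∧ ¬F)) ∧ F)
  step 1: (((¬T ∧ ¬T) ∧ (T ∧ ¬F)) ∨ ((T ∧ ¬F) ∨ ¬(T ∨ T))) ∨ ((¬¬T ∧ (T ∧ ¬F)) ∧ F)
  step 2: ((¬T ∧ (T ∧ ¬F)) ∨ ((T ∧ ¬F) ∨ ¬(T ∨ T))) ∨ ((¬¬T ∧ (T ∧ ¬F)) ∧ F)
  step 3: ((F ∧ (T ∧ ¬F)) ∨ ((T ∧ ¬F) ∨ ¬(T ∨ T))) ∨ ((¬¬T ∧ (T ∧ ¬F)) ∧ F)
  step 4: (F ∨ ((T ∧ ¬F) ∨ ¬(T ∨ T))) ∨ ((¬¬T ∧ (T ∧ ¬F)) ∧ F)
  step 5: ((T ∧ ¬F) ∨ ¬(T ∨ T)) ∨ ((¬¬T ∧ (T ∧ ¬F)) ∧ F)
  step 6: (¬F ∨ ¬(T ∨ T)) ∨ ((¬¬T ∧ (T ∧ ¬F)) ∧ F)
  step 7: (T ∨ ¬(T ∨ T)) ∨ ((¬¬T ∧ (T ∧ ¬F)) ∧ F)
  step 8: T ∨ ((¬¬T ∧ (T ∧ ¬F)) ∧ F)
  step 9: T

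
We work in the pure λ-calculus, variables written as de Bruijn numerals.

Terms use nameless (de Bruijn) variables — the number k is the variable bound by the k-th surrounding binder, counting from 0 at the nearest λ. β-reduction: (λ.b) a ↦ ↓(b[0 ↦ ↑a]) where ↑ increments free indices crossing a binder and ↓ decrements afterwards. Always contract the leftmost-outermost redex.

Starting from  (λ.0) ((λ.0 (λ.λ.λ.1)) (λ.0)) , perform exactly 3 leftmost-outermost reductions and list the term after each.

Answer: after 3 steps: λ.λ.λ.1

Derivation:
  start: (λ.0) ((λ.0 (λ.λ.λ.1)) (λ.0))
  [1] (λ.0 (λ.λ.λ.1)) (λ.0)
  [2] (λ.0) (λ.λ.λ.1)
  [3] λ.λ.λ.1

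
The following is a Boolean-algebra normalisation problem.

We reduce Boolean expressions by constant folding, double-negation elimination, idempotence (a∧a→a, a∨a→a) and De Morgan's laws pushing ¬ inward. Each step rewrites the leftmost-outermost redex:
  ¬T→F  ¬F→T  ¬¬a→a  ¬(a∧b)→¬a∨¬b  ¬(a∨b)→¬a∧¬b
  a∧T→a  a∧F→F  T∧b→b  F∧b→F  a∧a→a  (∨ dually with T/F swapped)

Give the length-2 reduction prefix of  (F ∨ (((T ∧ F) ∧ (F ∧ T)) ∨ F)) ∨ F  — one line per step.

Answer: after 2 steps: ((T ∧ F) ∧ (F ∧ T)) ∨ F

Derivation:
  start: (F ∨ (((T ∧ F) ∧ (F ∧ T)) ∨ F)) ∨ F
  step 1: F ∨ (((T ∧ F) ∧ (F ∧ T)) ∨ F)
  step 2: ((T ∧ F) ∧ (F ∧ T)) ∨ F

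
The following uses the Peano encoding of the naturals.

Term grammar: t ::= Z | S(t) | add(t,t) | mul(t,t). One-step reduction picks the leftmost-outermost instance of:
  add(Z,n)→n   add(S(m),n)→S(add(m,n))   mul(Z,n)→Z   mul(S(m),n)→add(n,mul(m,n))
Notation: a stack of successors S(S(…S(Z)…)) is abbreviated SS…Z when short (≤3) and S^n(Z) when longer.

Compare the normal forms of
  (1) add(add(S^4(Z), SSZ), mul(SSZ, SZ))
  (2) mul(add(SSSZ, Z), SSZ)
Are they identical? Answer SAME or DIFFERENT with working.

Answer: DIFFERENT — A ⇓ S^8(Z), B ⇓ S^6(Z)

Working:
Term A:
  start: add(add(S^4(Z), SSZ), mul(SSZ, SZ))
  →1  add(S(add(SSSZ, SSZ)), mul(SSZ, SZ))
  →2  S(add(add(SSSZ, SSZ), mul(SSZ, SZ)))
  →3  S(add(S(add(SSZ, SSZ)), mul(SSZ, SZ)))
  →4  S(S(add(add(SSZ, SSZ), mul(SSZ, SZ))))
  →5  S(S(add(S(add(SZ, SSZ)), mul(SSZ, SZ))))
  →6  S(S(S(add(add(SZ, SSZ), mul(SSZ, SZ)))))
  →7  S(S(S(add(S(add(Z, SSZ)), mul(SSZ, SZ)))))
  →8  S(S(S(S(add(add(Z, SSZ), mul(SSZ, SZ))))))
  →9  S(S(S(S(add(SSZ, mul(SSZ, SZ))))))
  →10  S(S(S(S(S(add(SZ, mul(SSZ, SZ)))))))
  →11  S(S(S(S(S(S(add(Z, mul(SSZ, SZ))))))))
  →12  S(S(S(S(S(S(mul(SSZ, SZ)))))))
  →13  S(S(S(S(S(S(add(SZ, mul(SZ, SZ))))))))
  →14  S(S(S(S(S(S(S(add(Z, mul(SZ, SZ)))))))))
  →15  S(S(S(S(S(S(S(mul(SZ, SZ))))))))
  →16  S(S(S(S(S(S(S(add(SZ, mul(Z, SZ)))))))))
  →17  S(S(S(S(S(S(S(S(add(Z, mul(Z, SZ))))))))))
  →18  S(S(S(S(S(S(S(S(mul(Z, SZ)))))))))
  →19  S^8(Z)

Term B:
  start: mul(add(SSSZ, Z), SSZ)
  →1  mul(S(add(SSZ, Z)), SSZ)
  →2  add(SSZ, mul(add(SSZ, Z), SSZ))
  →3  S(add(SZ, mul(add(SSZ, Z), SSZ)))
  →4  S(S(add(Z, mul(add(SSZ, Z), SSZ))))
  →5  S(S(mul(add(SSZ, Z), SSZ)))
  →6  S(S(mul(S(add(SZ, Z)), SSZ)))
  →7  S(S(add(SSZ, mul(add(SZ, Z), SSZ))))
  →8  S(S(S(add(SZ, mul(add(SZ, Z), SSZ)))))
  →9  S(S(S(S(add(Z, mul(add(SZ, Z), SSZ))))))
  →10  S(S(S(S(mul(add(SZ, Z), SSZ)))))
  →11  S(S(S(S(mul(S(add(Z, Z)), SSZ)))))
  →12  S(S(S(S(add(SSZ, mul(add(Z, Z), SSZ))))))
  →13  S(S(S(S(S(add(SZ, mul(add(Z, Z), SSZ)))))))
  →14  S(S(S(S(S(S(add(Z, mul(add(Z, Z), SSZ))))))))
  →15  S(S(S(S(S(S(mul(add(Z, Z), SSZ)))))))
  →16  S(S(S(S(S(S(mul(Z, SSZ)))))))
  →17  S^6(Z)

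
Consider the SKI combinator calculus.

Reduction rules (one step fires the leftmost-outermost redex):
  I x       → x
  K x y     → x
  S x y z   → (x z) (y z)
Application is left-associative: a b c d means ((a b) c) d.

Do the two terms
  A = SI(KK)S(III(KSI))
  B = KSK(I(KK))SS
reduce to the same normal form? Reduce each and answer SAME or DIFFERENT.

Answer: DIFFERENT — A ⇓ SKS, B ⇓ K(SS)

Working:
Term A:
  start: SI(KK)S(III(KSI))
  step 1: IS(KKS)(III(KSI))
  step 2: S(KKS)(III(KSI))
  step 3: SK(III(KSI))
  step 4: SK(II(KSI))
  step 5: SK(I(KSI))
  step 6: SK(KSI)
  step 7: SKS

Term B:
  start: KSK(I(KK))SS
  step 1: S(I(KK))SS
  step 2: I(KK)S(SS)
  step 3: KKS(SS)
  step 4: K(SS)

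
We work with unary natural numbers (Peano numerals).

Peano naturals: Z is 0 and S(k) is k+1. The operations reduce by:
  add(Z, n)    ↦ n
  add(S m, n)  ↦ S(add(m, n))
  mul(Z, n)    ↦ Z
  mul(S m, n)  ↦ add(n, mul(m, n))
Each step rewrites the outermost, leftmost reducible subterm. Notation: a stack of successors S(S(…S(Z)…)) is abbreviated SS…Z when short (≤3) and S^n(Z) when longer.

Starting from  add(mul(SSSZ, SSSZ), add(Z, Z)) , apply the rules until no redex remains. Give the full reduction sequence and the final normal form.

Answer: normal form = S^9(Z)  (in 27 steps)

Reduction:
  start: add(mul(SSSZ, SSSZ), add(Z, Z))
  step 1: add(add(SSSZ, mul(SSZ, SSSZ)), add(Z, Z))
  step 2: add(S(add(SSZ, mul(SSZ, SSSZ))), add(Z, Z))
  step 3: S(add(add(SSZ, mul(SSZ, SSSZ)), add(Z, Z)))
  step 4: S(add(S(add(SZ, mul(SSZ, SSSZ))), add(Z, Z)))
  step 5: S(S(add(add(SZ, mul(SSZ, SSSZ)), add(Z, Z))))
  step 6: S(S(add(S(add(Z, mul(SSZ, SSSZ))), add(Z, Z))))
  step 7: S(S(S(add(add(Z, mul(SSZ, SSSZ)), add(Z, Z)))))
  step 8: S(S(S(add(mul(SSZ, SSSZ), add(Z, Z)))))
  step 9: S(S(S(add(add(SSSZ, mul(SZ, SSSZ)), add(Z, Z)))))
  step 10: S(S(S(add(S(add(SSZ, mul(SZ, SSSZ))), add(Z, Z)))))
  step 11: S(S(S(S(add(add(SSZ, mul(SZ, SSSZ)), add(Z, Z))))))
  step 12: S(S(S(S(add(S(add(SZ, mul(SZ, SSSZ))), add(Z, Z))))))
  step 13: S(S(S(S(S(add(add(SZ, mul(SZ, SSSZ)), add(Z, Z)))))))
  step 14: S(S(S(S(S(add(S(add(Z, mul(SZ, SSSZ))), add(Z, Z)))))))
  step 15: S(S(S(S(S(S(add(add(Z, mul(SZ, SSSZ)), add(Z, Z))))))))
  step 16: S(S(S(S(S(S(add(mul(SZ, SSSZ), add(Z, Z))))))))
  step 17: S(S(S(S(S(S(add(add(SSSZ, mul(Z, SSSZ)), add(Z, Z))))))))
  step 18: S(S(S(S(S(S(add(S(add(SSZ, mul(Z, SSSZ))), add(Z, Z))))))))
  step 19: S(S(S(S(S(S(S(add(add(SSZ, mul(Z, SSSZ)), add(Z, Z)))))))))
  step 20: S(S(S(S(S(S(S(add(S(add(SZ, mul(Z, SSSZ))), add(Z, Z)))))))))
  step 21: S(S(S(S(S(S(S(S(add(add(SZ, mul(Z, SSSZ)), add(Z, Z))))))))))
  step 22: S(S(S(S(S(S(S(S(add(S(add(Z, mul(Z, SSSZ))), add(Z, Z))))))))))
  step 23: S(S(S(S(S(S(S(S(S(add(add(Z, mul(Z, SSSZ)), add(Z, Z)))))))))))
  step 24: S(S(S(S(S(S(S(S(S(add(mul(Z, SSSZ), add(Z, Z)))))))))))
  step 25: S(S(S(S(S(S(S(S(S(add(Z, add(Z, Z)))))))))))
  step 26: S(S(S(S(S(S(S(S(S(add(Z, Z))))))))))
  step 27: S^9(Z)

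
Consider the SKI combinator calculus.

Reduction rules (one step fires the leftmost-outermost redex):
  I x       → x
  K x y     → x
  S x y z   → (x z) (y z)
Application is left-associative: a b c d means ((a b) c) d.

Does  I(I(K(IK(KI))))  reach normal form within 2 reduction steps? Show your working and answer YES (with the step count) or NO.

Answer: NO — after 2 steps the term is K(IK(KI)), not yet normal

Reduction:
  start: I(I(K(IK(KI))))
  [1] I(K(IK(KI)))
  [2] K(IK(KI))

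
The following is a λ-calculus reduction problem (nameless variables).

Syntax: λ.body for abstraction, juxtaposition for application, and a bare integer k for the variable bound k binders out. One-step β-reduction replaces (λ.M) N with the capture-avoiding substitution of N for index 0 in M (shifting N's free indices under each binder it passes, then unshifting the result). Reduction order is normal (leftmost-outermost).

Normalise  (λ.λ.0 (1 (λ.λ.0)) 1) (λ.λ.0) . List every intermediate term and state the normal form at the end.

Answer: normal form = λ.0 (λ.0) (λ.λ.0)  (in 2 steps)

Derivation:
  start: (λ.λ.0 (1 (λ.λ.0)) 1) (λ.λ.0)
  step 1: λ.0 ((λ.λ.0) (λ.λ.0)) (λ.λ.0)
  step 2: λ.0 (λ.0) (λ.λ.0)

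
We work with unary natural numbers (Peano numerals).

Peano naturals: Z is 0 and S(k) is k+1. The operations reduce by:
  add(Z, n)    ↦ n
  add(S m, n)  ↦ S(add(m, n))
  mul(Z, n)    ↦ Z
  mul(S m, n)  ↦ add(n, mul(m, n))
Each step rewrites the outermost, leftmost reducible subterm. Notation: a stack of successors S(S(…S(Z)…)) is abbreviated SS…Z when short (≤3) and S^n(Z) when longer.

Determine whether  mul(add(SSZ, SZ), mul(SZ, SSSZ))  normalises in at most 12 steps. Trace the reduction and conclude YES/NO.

Answer: NO — after 12 steps the term is S(S(S(mul(add(SZ, SZ), mul(SZ, SSSZ))))), not yet normal

Reduction:
  start: mul(add(SSZ, SZ), mul(SZ, SSSZ))
  →1  mul(S(add(SZ, SZ)), mul(SZ, SSSZ))
  →2  add(mul(SZ, SSSZ), mul(add(SZ, SZ), mul(SZ, SSSZ)))
  →3  add(add(SSSZ, mul(Z, SSSZ)), mul(add(SZ, SZ), mul(SZ, SSSZ)))
  →4  add(S(add(SSZ, mul(Z, SSSZ))), mul(add(SZ, SZ), mul(SZ, SSSZ)))
  →5  S(add(add(SSZ, mul(Z, SSSZ)), mul(add(SZ, SZ), mul(SZ, SSSZ))))
  →6  S(add(S(add(SZ, mul(Z, SSSZ))), mul(add(SZ, SZ), mul(SZ, SSSZ))))
  →7  S(S(add(add(SZ, mul(Z, SSSZ)), mul(add(SZ, SZ), mul(SZ, SSSZ)))))
  →8  S(S(add(S(add(Z, mul(Z, SSSZ))), mul(add(SZ, SZ), mul(SZ, SSSZ)))))
  →9  S(S(S(add(add(Z, mul(Z, SSSZ)), mul(add(SZ, SZ), mul(SZ, SSSZ))))))
  →10  S(S(S(add(mul(Z, SSSZ), mul(add(SZ, SZ), mul(SZ, SSSZ))))))
  →11  S(S(S(add(Z, mul(add(SZ, SZ), mul(SZ, SSSZ))))))
  →12  S(S(S(mul(add(SZ, SZ), mul(SZ, SSSZ)))))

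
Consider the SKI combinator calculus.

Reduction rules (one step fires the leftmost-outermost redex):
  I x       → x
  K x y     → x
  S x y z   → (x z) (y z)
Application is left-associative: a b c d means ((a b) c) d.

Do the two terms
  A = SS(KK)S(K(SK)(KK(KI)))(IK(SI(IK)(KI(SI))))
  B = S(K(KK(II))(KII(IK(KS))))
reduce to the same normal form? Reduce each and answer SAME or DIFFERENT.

Term A:
  start: SS(KK)S(K(SK)(KK(KI)))(IK(SI(IK)(KI(SI))))
  [1] SS(KKS)(K(SK)(KK(KI)))(IK(SI(IK)(KI(SI))))
  [2] S(K(SK)(KK(KI)))(KKS(K(SK)(KK(KI))))(IK(SI(IK)(KI(SI))))
  [3] K(SK)(KK(KI))(IK(SI(IK)(KI(SI))))(KKS(K(SK)(KK(KI)))(IK(SI(IK)(KI(SI)))))
  [4] SK(IK(SI(IK)(KI(SI))))(KKS(K(SK)(KK(KI)))(IK(SI(IK)(KI(SI)))))
  [5] K(KKS(K(SK)(KK(KI)))(IK(SI(IK)(KI(SI)))))(IK(SI(IK)(KI(SI)))(KKS(K(SK)(KK(KI)))(IK(SI(IK)(KI(SI))))))
  [6] KKS(K(SK)(KK(KI)))(IK(SI(IK)(KI(SI))))
  [7] K(K(SK)(KK(KI)))(IK(SI(IK)(KI(SI))))
  [8] K(SK)(KK(KI))
  [9] SK

Term B:
  start: S(K(KK(II))(KII(IK(KS))))
  [1] S(KK(II))
  [2] SK

Answer: SAME — A ⇓ SK, B ⇓ SK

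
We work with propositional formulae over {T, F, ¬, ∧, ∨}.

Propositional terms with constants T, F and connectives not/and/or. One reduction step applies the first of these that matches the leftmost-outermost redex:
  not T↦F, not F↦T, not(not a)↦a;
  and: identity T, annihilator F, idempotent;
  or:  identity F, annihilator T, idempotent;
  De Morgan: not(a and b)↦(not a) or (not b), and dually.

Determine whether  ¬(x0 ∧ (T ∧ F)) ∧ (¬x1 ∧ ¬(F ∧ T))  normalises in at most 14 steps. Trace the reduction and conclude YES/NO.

Answer: YES — reaches normal form ¬x1 in 11 ≤ 14 steps

Working:
  start: ¬(x0 ∧ (T ∧ F)) ∧ (¬x1 ∧ ¬(F ∧ T))
  →1  (¬x0 ∨ ¬(T ∧ F)) ∧ (¬x1 ∧ ¬(F ∧ T))
  →2  (¬x0 ∨ (¬T ∨ ¬F)) ∧ (¬x1 ∧ ¬(F ∧ T))
  →3  (¬x0 ∨ (F ∨ ¬F)) ∧ (¬x1 ∧ ¬(F ∧ T))
  →4  (¬x0 ∨ ¬F) ∧ (¬x1 ∧ ¬(F ∧ T))
  →5  (¬x0 ∨ T) ∧ (¬x1 ∧ ¬(F ∧ T))
  →6  T ∧ (¬x1 ∧ ¬(F ∧ T))
  →7  ¬x1 ∧ ¬(F ∧ T)
  →8  ¬x1 ∧ (¬F ∨ ¬T)
  →9  ¬x1 ∧ (T ∨ ¬T)
  →10  ¬x1 ∧ T
  →11  ¬x1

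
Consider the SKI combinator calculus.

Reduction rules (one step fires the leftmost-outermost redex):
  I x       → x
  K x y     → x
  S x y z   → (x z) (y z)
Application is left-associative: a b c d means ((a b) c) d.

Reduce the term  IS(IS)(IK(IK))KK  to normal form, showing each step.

Answer: normal form = K  (in 5 steps)

Reduction:
  start: IS(IS)(IK(IK))KK
  step 1: S(IS)(IK(IK))KK
  step 2: ISK(IK(IK)K)K
  step 3: SK(IK(IK)K)K
  step 4: KK(IK(IK)KK)
  step 5: K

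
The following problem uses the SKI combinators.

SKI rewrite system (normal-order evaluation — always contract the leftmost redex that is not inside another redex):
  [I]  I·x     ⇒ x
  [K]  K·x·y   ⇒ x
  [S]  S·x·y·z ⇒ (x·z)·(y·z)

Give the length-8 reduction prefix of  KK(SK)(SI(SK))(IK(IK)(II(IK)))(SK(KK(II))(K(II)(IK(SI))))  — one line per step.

Answer: after 8 steps: I(SK(SK(KK(II))(K(II)(IK(SI)))))

Reduction:
  start: KK(SK)(SI(SK))(IK(IK)(II(IK)))(SK(KK(II))(K(II)(IK(SI))))
  [1] K(SI(SK))(IK(IK)(II(IK)))(SK(KK(II))(K(II)(IK(SI))))
  [2] SI(SK)(SK(KK(II))(K(II)(IK(SI))))
  [3] I(SK(KK(II))(K(II)(IK(SI))))(SK(SK(KK(II))(K(II)(IK(SI)))))
  [4] SK(KK(II))(K(II)(IK(SI)))(SK(SK(KK(II))(K(II)(IK(SI)))))
  [5] K(K(II)(IK(SI)))(KK(II)(K(II)(IK(SI))))(SK(SK(KK(II))(K(II)(IK(SI)))))
  [6] K(II)(IK(SI))(SK(SK(KK(II))(K(II)(IK(SI)))))
  [7] II(SK(SK(KK(II))(K(II)(IK(SI)))))
  [8] I(SK(SK(KK(II))(K(II)(IK(SI)))))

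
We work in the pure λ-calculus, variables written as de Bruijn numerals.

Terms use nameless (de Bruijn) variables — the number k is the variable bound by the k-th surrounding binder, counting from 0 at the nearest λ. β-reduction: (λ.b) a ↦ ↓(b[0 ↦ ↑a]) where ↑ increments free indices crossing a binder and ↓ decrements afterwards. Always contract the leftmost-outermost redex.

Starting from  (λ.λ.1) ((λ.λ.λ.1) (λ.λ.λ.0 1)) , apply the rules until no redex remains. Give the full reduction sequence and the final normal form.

  start: (λ.λ.1) ((λ.λ.λ.1) (λ.λ.λ.0 1))
  step 1: λ.(λ.λ.λ.1) (λ.λ.λ.0 1)
  step 2: λ.λ.λ.1

Answer: normal form = λ.λ.λ.1  (in 2 steps)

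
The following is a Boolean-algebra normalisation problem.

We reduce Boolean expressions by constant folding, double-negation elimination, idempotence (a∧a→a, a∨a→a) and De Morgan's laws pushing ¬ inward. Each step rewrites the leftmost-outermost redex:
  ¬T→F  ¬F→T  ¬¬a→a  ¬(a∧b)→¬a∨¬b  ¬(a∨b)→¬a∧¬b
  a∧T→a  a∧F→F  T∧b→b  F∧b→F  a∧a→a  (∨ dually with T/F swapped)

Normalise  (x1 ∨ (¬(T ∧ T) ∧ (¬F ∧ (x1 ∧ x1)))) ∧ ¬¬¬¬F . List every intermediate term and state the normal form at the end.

Answer: normal form = F  (in 8 steps)

Derivation:
  start: (x1 ∨ (¬(T ∧ T) ∧ (¬F ∧ (x1 ∧ x1)))) ∧ ¬¬¬¬F
  [1] (x1 ∨ ((¬T ∨ ¬T) ∧ (¬F ∧ (x1 ∧ x1)))) ∧ ¬¬¬¬F
  [2] (x1 ∨ (¬T ∧ (¬F ∧ (x1 ∧ x1)))) ∧ ¬¬¬¬F
  [3] (x1 ∨ (F ∧ (¬F ∧ (x1 ∧ x1)))) ∧ ¬¬¬¬F
  [4] (x1 ∨ F) ∧ ¬¬¬¬F
  [5] x1 ∧ ¬¬¬¬F
  [6] x1 ∧ ¬¬F
  [7] x1 ∧ F
  [8] F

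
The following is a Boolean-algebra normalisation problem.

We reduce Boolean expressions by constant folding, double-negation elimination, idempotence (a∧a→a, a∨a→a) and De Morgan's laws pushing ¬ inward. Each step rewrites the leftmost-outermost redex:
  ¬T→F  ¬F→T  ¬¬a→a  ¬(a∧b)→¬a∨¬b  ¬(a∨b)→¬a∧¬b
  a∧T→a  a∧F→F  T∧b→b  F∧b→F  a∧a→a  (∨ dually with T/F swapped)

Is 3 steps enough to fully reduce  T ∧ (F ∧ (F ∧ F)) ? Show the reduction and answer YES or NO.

Answer: YES — reaches normal form F in 2 ≤ 3 steps

Working:
  start: T ∧ (F ∧ (F ∧ F))
  step 1: F ∧ (F ∧ F)
  step 2: F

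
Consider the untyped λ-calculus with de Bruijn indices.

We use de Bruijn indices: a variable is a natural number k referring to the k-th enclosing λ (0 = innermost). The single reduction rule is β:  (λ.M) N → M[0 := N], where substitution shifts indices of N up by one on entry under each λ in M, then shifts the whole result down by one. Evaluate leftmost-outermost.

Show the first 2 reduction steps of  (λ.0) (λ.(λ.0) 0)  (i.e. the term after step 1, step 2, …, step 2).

Answer: after 2 steps: λ.0

Working:
  start: (λ.0) (λ.(λ.0) 0)
  →1  λ.(λ.0) 0
  →2  λ.0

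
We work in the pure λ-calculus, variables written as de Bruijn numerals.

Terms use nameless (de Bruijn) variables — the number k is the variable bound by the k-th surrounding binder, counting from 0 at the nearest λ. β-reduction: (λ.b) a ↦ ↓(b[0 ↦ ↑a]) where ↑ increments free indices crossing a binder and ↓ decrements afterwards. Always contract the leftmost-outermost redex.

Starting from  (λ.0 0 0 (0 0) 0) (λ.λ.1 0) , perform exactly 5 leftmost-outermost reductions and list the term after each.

Answer: after 5 steps: (λ.λ.1 0) ((λ.λ.1 0) (λ.λ.1 0)) (λ.λ.1 0)

Reduction:
  start: (λ.0 0 0 (0 0) 0) (λ.λ.1 0)
  →1  (λ.λ.1 0) (λ.λ.1 0) (λ.λ.1 0) ((λ.λ.1 0) (λ.λ.1 0)) (λ.λ.1 0)
  →2  (λ.(λ.λ.1 0) 0) (λ.λ.1 0) ((λ.λ.1 0) (λ.λ.1 0)) (λ.λ.1 0)
  →3  (λ.λ.1 0) (λ.λ.1 0) ((λ.λ.1 0) (λ.λ.1 0)) (λ.λ.1 0)
  →4  (λ.(λ.λ.1 0) 0) ((λ.λ.1 0) (λ.λ.1 0)) (λ.λ.1 0)
  →5  (λ.λ.1 0) ((λ.λ.1 0) (λ.λ.1 0)) (λ.λ.1 0)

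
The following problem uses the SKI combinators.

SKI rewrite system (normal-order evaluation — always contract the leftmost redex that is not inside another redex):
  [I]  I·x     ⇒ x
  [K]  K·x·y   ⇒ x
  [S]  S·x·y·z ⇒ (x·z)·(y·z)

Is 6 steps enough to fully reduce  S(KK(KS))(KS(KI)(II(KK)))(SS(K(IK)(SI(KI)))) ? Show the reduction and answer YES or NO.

Answer: YES — reaches normal form SSK in 5 ≤ 6 steps

Derivation:
  start: S(KK(KS))(KS(KI)(II(KK)))(SS(K(IK)(SI(KI))))
  step 1: KK(KS)(SS(K(IK)(SI(KI))))(KS(KI)(II(KK))(SS(K(IK)(SI(KI)))))
  step 2: K(SS(K(IK)(SI(KI))))(KS(KI)(II(KK))(SS(K(IK)(SI(KI)))))
  step 3: SS(K(IK)(SI(KI)))
  step 4: SS(IK)
  step 5: SSK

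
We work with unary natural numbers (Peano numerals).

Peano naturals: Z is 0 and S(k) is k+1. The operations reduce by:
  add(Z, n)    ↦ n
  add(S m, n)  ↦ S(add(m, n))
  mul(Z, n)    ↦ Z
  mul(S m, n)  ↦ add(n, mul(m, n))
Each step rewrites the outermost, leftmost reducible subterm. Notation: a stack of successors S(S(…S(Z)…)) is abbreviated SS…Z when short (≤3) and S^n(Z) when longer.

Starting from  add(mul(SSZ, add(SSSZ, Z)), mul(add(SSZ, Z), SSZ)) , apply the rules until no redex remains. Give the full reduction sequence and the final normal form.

Answer: normal form = S^10(Z)  (in 38 steps)

Working:
  start: add(mul(SSZ, add(SSSZ, Z)), mul(add(SSZ, Z), SSZ))
  →1  add(add(add(SSSZ, Z), mul(SZ, add(SSSZ, Z))), mul(add(SSZ, Z), SSZ))
  →2  add(add(S(add(SSZ, Z)), mul(SZ, add(SSSZ, Z))), mul(add(SSZ, Z), SSZ))
  →3  add(S(add(add(SSZ, Z), mul(SZ, add(SSSZ, Z)))), mul(add(SSZ, Z), SSZ))
  →4  S(add(add(add(SSZ, Z), mul(SZ, add(SSSZ, Z))), mul(add(SSZ, Z), SSZ)))
  →5  S(add(add(S(add(SZ, Z)), mul(SZ, add(SSSZ, Z))), mul(add(SSZ, Z), SSZ)))
  →6  S(add(S(add(add(SZ, Z), mul(SZ, add(SSSZ, Z)))), mul(add(SSZ, Z), SSZ)))
  →7  S(S(add(add(add(SZ, Z), mul(SZ, add(SSSZ, Z))), mul(add(SSZ, Z), SSZ))))
  →8  S(S(add(add(S(add(Z, Z)), mul(SZ, add(SSSZ, Z))), mul(add(SSZ, Z), SSZ))))
  →9  S(S(add(S(add(add(Z, Z), mul(SZ, add(SSSZ, Z)))), mul(add(SSZ, Z), SSZ))))
  →10  S(S(S(add(add(add(Z, Z), mul(SZ, add(SSSZ, Z))), mul(add(SSZ, Z), SSZ)))))
  →11  S(S(S(add(add(Z, mul(SZ, add(SSSZ, Z))), mul(add(SSZ, Z), SSZ)))))
  →12  S(S(S(add(mul(SZ, add(SSSZ, Z)), mul(add(SSZ, Z), SSZ)))))
  →13  S(S(S(add(add(add(SSSZ, Z), mul(Z, add(SSSZ, Z))), mul(add(SSZ, Z), SSZ)))))
  →14  S(S(S(add(add(S(add(SSZ, Z)), mul(Z, add(SSSZ, Z))), mul(add(SSZ, Z), SSZ)))))
  →15  S(S(S(add(S(add(add(SSZ, Z), mul(Z, add(SSSZ, Z)))), mul(add(SSZ, Z), SSZ)))))
  →16  S(S(S(S(add(add(add(SSZ, Z), mul(Z, add(SSSZ, Z))), mul(add(SSZ, Z), SSZ))))))
  →17  S(S(S(S(add(add(S(add(SZ, Z)), mul(Z, add(SSSZ, Z))), mul(add(SSZ, Z), SSZ))))))
  →18  S(S(S(S(add(S(add(add(SZ, Z), mul(Z, add(SSSZ, Z)))), mul(add(SSZ, Z), SSZ))))))
  →19  S(S(S(S(S(add(add(add(SZ, Z), mul(Z, add(SSSZ, Z))), mul(add(SSZ, Z), SSZ)))))))
  →20  S(S(S(S(S(add(add(S(add(Z, Z)), mul(Z, add(SSSZ, Z))), mul(add(SSZ, Z), SSZ)))))))
  →21  S(S(S(S(S(add(S(add(add(Z, Z), mul(Z, add(SSSZ, Z)))), mul(add(SSZ, Z), SSZ)))))))
  →22  S(S(S(S(S(S(add(add(add(Z, Z), mul(Z, add(SSSZ, Z))), mul(add(SSZ, Z), SSZ))))))))
  →23  S(S(S(S(S(S(add(add(Z, mul(Z, add(SSSZ, Z))), mul(add(SSZ, Z), SSZ))))))))
  →24  S(S(S(S(S(S(add(mul(Z, add(SSSZ, Z)), mul(add(SSZ, Z), SSZ))))))))
  →25  S(S(S(S(S(S(add(Z, mul(add(SSZ, Z), SSZ))))))))
  →26  S(S(S(S(S(S(mul(add(SSZ, Z), SSZ)))))))
  →27  S(S(S(S(S(S(mul(S(add(SZ, Z)), SSZ)))))))
  →28  S(S(S(S(S(S(add(SSZ, mul(add(SZ, Z), SSZ))))))))
  →29  S(S(S(S(S(S(S(add(SZ, mul(add(SZ, Z), SSZ)))))))))
  →30  S(S(S(S(S(S(S(S(add(Z, mul(add(SZ, Z), SSZ))))))))))
  →31  S(S(S(S(S(S(S(S(mul(add(SZ, Z), SSZ)))))))))
  →32  S(S(S(S(S(S(S(S(mul(S(add(Z, Z)), SSZ)))))))))
  →33  S(S(S(S(S(S(S(S(add(SSZ, mul(add(Z, Z), SSZ))))))))))
  →34  S(S(S(S(S(S(S(S(S(add(SZ, mul(add(Z, Z), SSZ)))))))))))
  →35  S(S(S(S(S(S(S(S(S(S(add(Z, mul(add(Z, Z), SSZ))))))))))))
  →36  S(S(S(S(S(S(S(S(S(S(mul(add(Z, Z), SSZ)))))))))))
  →37  S(S(S(S(S(S(S(S(S(S(mul(Z, SSZ)))))))))))
  →38  S^10(Z)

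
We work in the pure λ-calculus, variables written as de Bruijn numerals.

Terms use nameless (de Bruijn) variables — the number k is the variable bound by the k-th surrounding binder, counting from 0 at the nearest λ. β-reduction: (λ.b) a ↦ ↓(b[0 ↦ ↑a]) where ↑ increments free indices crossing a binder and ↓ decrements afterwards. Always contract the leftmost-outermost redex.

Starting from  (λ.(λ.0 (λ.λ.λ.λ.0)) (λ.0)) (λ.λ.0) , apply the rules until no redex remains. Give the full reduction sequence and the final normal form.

Answer: normal form = λ.λ.λ.λ.0  (in 3 steps)

Working:
  start: (λ.(λ.0 (λ.λ.λ.λ.0)) (λ.0)) (λ.λ.0)
  step 1: (λ.0 (λ.λ.λ.λ.0)) (λ.0)
  step 2: (λ.0) (λ.λ.λ.λ.0)
  step 3: λ.λ.λ.λ.0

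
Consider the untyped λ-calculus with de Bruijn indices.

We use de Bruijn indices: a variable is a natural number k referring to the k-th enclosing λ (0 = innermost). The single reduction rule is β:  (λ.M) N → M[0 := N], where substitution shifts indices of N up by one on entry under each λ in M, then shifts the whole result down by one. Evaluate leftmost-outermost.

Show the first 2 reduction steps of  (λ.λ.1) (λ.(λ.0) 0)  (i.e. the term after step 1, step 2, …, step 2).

  start: (λ.λ.1) (λ.(λ.0) 0)
  →1  λ.λ.(λ.0) 0
  →2  λ.λ.0

Answer: after 2 steps: λ.λ.0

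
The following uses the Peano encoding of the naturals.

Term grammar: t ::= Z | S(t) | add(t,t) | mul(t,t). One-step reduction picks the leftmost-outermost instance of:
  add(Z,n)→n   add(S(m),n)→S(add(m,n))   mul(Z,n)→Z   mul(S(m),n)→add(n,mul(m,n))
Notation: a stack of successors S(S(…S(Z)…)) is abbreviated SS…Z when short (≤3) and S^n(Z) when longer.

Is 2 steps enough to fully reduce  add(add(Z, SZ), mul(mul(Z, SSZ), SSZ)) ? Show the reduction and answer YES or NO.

Answer: NO — after 2 steps the term is S(add(Z, mul(mul(Z, SSZ), SSZ))), not yet normal

Derivation:
  start: add(add(Z, SZ), mul(mul(Z, SSZ), SSZ))
  [1] add(SZ, mul(mul(Z, SSZ), SSZ))
  [2] S(add(Z, mul(mul(Z, SSZ), SSZ)))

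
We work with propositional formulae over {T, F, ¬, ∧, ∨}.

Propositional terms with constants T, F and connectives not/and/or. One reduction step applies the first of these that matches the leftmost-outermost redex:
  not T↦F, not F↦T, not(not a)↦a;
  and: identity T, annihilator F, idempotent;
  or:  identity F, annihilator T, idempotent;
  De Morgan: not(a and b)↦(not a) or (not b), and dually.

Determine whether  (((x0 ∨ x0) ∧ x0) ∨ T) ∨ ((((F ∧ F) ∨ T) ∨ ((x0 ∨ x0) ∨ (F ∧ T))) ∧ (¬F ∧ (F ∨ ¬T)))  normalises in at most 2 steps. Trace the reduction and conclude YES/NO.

  start: (((x0 ∨ x0) ∧ x0) ∨ T) ∨ ((((F ∧ F) ∨ T) ∨ ((x0 ∨ x0) ∨ (F ∧ T))) ∧ (¬F ∧ (F ∨ ¬T)))
  step 1: T ∨ ((((F ∧ F) ∨ T) ∨ ((x0 ∨ x0) ∨ (F ∧ T))) ∧ (¬F ∧ (F ∨ ¬T)))
  step 2: T

Answer: YES — reaches normal form T in 2 ≤ 2 steps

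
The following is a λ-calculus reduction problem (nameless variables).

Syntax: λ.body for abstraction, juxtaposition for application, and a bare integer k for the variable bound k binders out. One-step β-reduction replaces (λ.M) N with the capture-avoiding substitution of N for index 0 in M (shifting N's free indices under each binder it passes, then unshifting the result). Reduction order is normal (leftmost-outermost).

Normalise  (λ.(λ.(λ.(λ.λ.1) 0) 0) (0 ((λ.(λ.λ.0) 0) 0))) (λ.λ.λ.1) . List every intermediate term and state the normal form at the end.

  start: (λ.(λ.(λ.(λ.λ.1) 0) 0) (0 ((λ.(λ.λ.0) 0) 0))) (λ.λ.λ.1)
  step 1: (λ.(λ.(λ.λ.1) 0) 0) ((λ.λ.λ.1) ((λ.(λ.λ.0) 0) (λ.λ.λ.1)))
  step 2: (λ.(λ.λ.1) 0) ((λ.λ.λ.1) ((λ.(λ.λ.0) 0) (λ.λ.λ.1)))
  step 3: (λ.λ.1) ((λ.λ.λ.1) ((λ.(λ.λ.0) 0) (λ.λ.λ.1)))
  step 4: λ.(λ.λ.λ.1) ((λ.(λ.λ.0) 0) (λ.λ.λ.1))
  step 5: λ.λ.λ.1

Answer: normal form = λ.λ.λ.1  (in 5 steps)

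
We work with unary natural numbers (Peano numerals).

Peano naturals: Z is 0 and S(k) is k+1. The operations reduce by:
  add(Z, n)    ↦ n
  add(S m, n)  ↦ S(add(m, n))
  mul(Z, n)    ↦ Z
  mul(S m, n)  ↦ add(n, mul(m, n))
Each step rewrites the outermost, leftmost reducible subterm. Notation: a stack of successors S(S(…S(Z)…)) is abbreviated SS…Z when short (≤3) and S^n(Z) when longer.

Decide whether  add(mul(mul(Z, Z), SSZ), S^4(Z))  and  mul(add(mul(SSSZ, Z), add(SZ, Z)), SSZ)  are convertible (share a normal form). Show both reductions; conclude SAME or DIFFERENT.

Term A:
  start: add(mul(mul(Z, Z), SSZ), S^4(Z))
  →1  add(mul(Z, SSZ), S^4(Z))
  →2  add(Z, S^4(Z))
  →3  S^4(Z)

Term B:
  start: mul(add(mul(SSSZ, Z), add(SZ, Z)), SSZ)
  →1  mul(add(add(Z, mul(SSZ, Z)), add(SZ, Z)), SSZ)
  →2  mul(add(mul(SSZ, Z), add(SZ, Z)), SSZ)
  →3  mul(add(add(Z, mul(SZ, Z)), add(SZ, Z)), SSZ)
  →4  mul(add(mul(SZ, Z), add(SZ, Z)), SSZ)
  →5  mul(add(add(Z, mul(Z, Z)), add(SZ, Z)), SSZ)
  →6  mul(add(mul(Z, Z), add(SZ, Z)), SSZ)
  →7  mul(add(Z, add(SZ, Z)), SSZ)
  →8  mul(add(SZ, Z), SSZ)
  →9  mul(S(add(Z, Z)), SSZ)
  →10  add(SSZ, mul(add(Z, Z), SSZ))
  →11  S(add(SZ, mul(add(Z, Z), SSZ)))
  →12  S(S(add(Z, mul(add(Z, Z), SSZ))))
  →13  S(S(mul(add(Z, Z), SSZ)))
  →14  S(S(mul(Z, SSZ)))
  →15  SSZ

Answer: DIFFERENT — A ⇓ S^4(Z), B ⇓ SSZ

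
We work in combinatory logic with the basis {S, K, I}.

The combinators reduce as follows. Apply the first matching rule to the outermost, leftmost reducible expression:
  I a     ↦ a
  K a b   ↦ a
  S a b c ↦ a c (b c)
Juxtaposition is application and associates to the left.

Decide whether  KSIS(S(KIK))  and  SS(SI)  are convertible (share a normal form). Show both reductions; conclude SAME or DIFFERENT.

Term A:
  start: KSIS(S(KIK))
  step 1: SS(S(KIK))
  step 2: SS(SI)

Term B:
  start: SS(SI)

Answer: SAME — A ⇓ SS(SI), B ⇓ SS(SI)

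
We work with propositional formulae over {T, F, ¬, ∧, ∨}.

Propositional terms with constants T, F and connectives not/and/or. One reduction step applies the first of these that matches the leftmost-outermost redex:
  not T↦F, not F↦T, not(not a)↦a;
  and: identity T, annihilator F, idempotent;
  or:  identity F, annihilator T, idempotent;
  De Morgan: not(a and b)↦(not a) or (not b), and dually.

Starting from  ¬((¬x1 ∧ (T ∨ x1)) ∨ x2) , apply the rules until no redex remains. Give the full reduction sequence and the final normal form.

  start: ¬((¬x1 ∧ (T ∨ x1)) ∨ x2)
  [1] ¬(¬x1 ∧ (T ∨ x1)) ∧ ¬x2
  [2] (¬¬x1 ∨ ¬(T ∨ x1)) ∧ ¬x2
  [3] (x1 ∨ ¬(T ∨ x1)) ∧ ¬x2
  [4] (x1 ∨ (¬T ∧ ¬x1)) ∧ ¬x2
  [5] (x1 ∨ (F ∧ ¬x1)) ∧ ¬x2
  [6] (x1 ∨ F) ∧ ¬x2
  [7] x1 ∧ ¬x2

Answer: normal form = x1 ∧ ¬x2  (in 7 steps)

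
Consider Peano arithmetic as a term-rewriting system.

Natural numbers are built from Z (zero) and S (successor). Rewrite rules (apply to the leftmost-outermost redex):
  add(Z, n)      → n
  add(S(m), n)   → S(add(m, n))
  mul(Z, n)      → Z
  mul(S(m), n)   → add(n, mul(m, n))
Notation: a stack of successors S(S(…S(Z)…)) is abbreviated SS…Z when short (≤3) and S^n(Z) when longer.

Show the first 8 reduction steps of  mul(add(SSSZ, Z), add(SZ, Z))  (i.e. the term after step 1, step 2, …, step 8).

Answer: after 8 steps: S(add(add(SZ, Z), mul(add(SZ, Z), add(SZ, Z))))

Reduction:
  start: mul(add(SSSZ, Z), add(SZ, Z))
  →1  mul(S(add(SSZ, Z)), add(SZ, Z))
  →2  add(add(SZ, Z), mul(add(SSZ, Z), add(SZ, Z)))
  →3  add(S(add(Z, Z)), mul(add(SSZ, Z), add(SZ, Z)))
  →4  S(add(add(Z, Z), mul(add(SSZ, Z), add(SZ, Z))))
  →5  S(add(Z, mul(add(SSZ, Z), add(SZ, Z))))
  →6  S(mul(add(SSZ, Z), add(SZ, Z)))
  →7  S(mul(S(add(SZ, Z)), add(SZ, Z)))
  →8  S(add(add(SZ, Z), mul(add(SZ, Z), add(SZ, Z))))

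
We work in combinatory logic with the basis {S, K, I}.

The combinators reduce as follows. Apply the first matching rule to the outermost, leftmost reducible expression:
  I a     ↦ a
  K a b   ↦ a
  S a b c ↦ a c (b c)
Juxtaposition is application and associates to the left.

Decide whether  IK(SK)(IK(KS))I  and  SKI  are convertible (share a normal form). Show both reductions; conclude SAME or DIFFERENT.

Answer: SAME — A ⇓ SKI, B ⇓ SKI

Derivation:
Term A:
  start: IK(SK)(IK(KS))I
  →1  K(SK)(IK(KS))I
  →2  SKI

Term B:
  start: SKI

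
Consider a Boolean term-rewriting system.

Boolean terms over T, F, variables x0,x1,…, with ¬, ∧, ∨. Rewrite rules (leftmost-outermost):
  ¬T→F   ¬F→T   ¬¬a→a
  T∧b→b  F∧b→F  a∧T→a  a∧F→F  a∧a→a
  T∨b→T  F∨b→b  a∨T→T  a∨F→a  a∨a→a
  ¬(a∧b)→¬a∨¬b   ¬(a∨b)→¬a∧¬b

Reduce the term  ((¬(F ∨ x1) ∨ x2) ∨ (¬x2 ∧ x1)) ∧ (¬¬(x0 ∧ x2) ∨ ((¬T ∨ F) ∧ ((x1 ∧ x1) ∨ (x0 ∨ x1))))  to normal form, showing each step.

  start: ((¬(F ∨ x1) ∨ x2) ∨ (¬x2 ∧ x1)) ∧ (¬¬(x0 ∧ x2) ∨ ((¬T ∨ F) ∧ ((x1 ∧ x1) ∨ (x0 ∨ x1))))
  step 1: (((¬F ∧ ¬x1) ∨ x2) ∨ (¬x2 ∧ x1)) ∧ (¬¬(x0 ∧ x2) ∨ ((¬T ∨ F) ∧ ((x1 ∧ x1) ∨ (x0 ∨ x1))))
  step 2: (((T ∧ ¬x1) ∨ x2) ∨ (¬x2 ∧ x1)) ∧ (¬¬(x0 ∧ x2) ∨ ((¬T ∨ F) ∧ ((x1 ∧ x1) ∨ (x0 ∨ x1))))
  step 3: ((¬x1 ∨ x2) ∨ (¬x2 ∧ x1)) ∧ (¬¬(x0 ∧ x2) ∨ ((¬T ∨ F) ∧ ((x1 ∧ x1) ∨ (x0 ∨ x1))))
  step 4: ((¬x1 ∨ x2) ∨ (¬x2 ∧ x1)) ∧ ((x0 ∧ x2) ∨ ((¬T ∨ F) ∧ ((x1 ∧ x1) ∨ (x0 ∨ x1))))
  step 5: ((¬x1 ∨ x2) ∨ (¬x2 ∧ x1)) ∧ ((x0 ∧ x2) ∨ (¬T ∧ ((x1 ∧ x1) ∨ (x0 ∨ x1))))
  step 6: ((¬x1 ∨ x2) ∨ (¬x2 ∧ x1)) ∧ ((x0 ∧ x2) ∨ (F ∧ ((x1 ∧ x1) ∨ (x0 ∨ x1))))
  step 7: ((¬x1 ∨ x2) ∨ (¬x2 ∧ x1)) ∧ ((x0 ∧ x2) ∨ F)
  step 8: ((¬x1 ∨ x2) ∨ (¬x2 ∧ x1)) ∧ (x0 ∧ x2)

Answer: normal form = ((¬x1 ∨ x2) ∨ (¬x2 ∧ x1)) ∧ (x0 ∧ x2)  (in 8 steps)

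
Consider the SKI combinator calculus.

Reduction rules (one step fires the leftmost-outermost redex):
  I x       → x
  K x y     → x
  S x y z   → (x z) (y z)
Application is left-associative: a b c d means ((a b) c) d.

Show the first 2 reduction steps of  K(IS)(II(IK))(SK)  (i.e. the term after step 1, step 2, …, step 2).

Answer: after 2 steps: S(SK)

Reduction:
  start: K(IS)(II(IK))(SK)
  [1] IS(SK)
  [2] S(SK)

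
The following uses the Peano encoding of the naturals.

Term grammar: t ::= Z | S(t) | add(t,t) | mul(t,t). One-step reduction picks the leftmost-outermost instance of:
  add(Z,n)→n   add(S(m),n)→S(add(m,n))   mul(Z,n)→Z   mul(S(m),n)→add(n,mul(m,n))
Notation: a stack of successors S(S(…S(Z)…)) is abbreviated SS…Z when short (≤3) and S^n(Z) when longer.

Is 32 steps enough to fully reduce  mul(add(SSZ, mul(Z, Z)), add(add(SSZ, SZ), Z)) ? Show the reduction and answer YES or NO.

Answer: YES — reaches normal form S^6(Z) in 29 ≤ 32 steps

Derivation:
  start: mul(add(SSZ, mul(Z, Z)), add(add(SSZ, SZ), Z))
  step 1: mul(S(add(SZ, mul(Z, Z))), add(add(SSZ, SZ), Z))
  step 2: add(add(add(SSZ, SZ), Z), mul(add(SZ, mul(Z, Z)), add(add(SSZ, SZ), Z)))
  step 3: add(add(S(add(SZ, SZ)), Z), mul(add(SZ, mul(Z, Z)), add(add(SSZ, SZ), Z)))
  step 4: add(S(add(add(SZ, SZ), Z)), mul(add(SZ, mul(Z, Z)), add(add(SSZ, SZ), Z)))
  step 5: S(add(add(add(SZ, SZ), Z), mul(add(SZ, mul(Z, Z)), add(add(SSZ, SZ), Z))))
  step 6: S(add(add(S(add(Z, SZ)), Z), mul(add(SZ, mul(Z, Z)), add(add(SSZ, SZ), Z))))
  step 7: S(add(S(add(add(Z, SZ), Z)), mul(add(SZ, mul(Z, Z)), add(add(SSZ, SZ), Z))))
  step 8: S(S(add(add(add(Z, SZ), Z), mul(add(SZ, mul(Z, Z)), add(add(SSZ, SZ), Z)))))
  step 9: S(S(add(add(SZ, Z), mul(add(SZ, mul(Z, Z)), add(add(SSZ, SZ), Z)))))
  step 10: S(S(add(S(add(Z, Z)), mul(add(SZ, mul(Z, Z)), add(add(SSZ, SZ), Z)))))
  step 11: S(S(S(add(add(Z, Z), mul(add(SZ, mul(Z, Z)), add(add(SSZ, SZ), Z))))))
  step 12: S(S(S(add(Z, mul(add(SZ, mul(Z, Z)), add(add(SSZ, SZ), Z))))))
  step 13: S(S(S(mul(add(SZ, mul(Z, Z)), add(add(SSZ, SZ), Z)))))
  step 14: S(S(S(mul(S(add(Z, mul(Z, Z))), add(add(SSZ, SZ), Z)))))
  step 15: S(S(S(add(add(add(SSZ, SZ), Z), mul(add(Z, mul(Z, Z)), add(add(SSZ, SZ), Z))))))
  step 16: S(S(S(add(add(S(add(SZ, SZ)), Z), mul(add(Z, mul(Z, Z)), add(add(SSZ, SZ), Z))))))
  step 17: S(S(S(add(S(add(add(SZ, SZ), Z)), mul(add(Z, mul(Z, Z)), add(add(SSZ, SZ), Z))))))
  step 18: S(S(S(S(add(add(add(SZ, SZ), Z), mul(add(Z, mul(Z, Z)), add(add(SSZ, SZ), Z)))))))
  step 19: S(S(S(S(add(add(S(add(Z, SZ)), Z), mul(add(Z, mul(Z, Z)), add(add(SSZ, SZ), Z)))))))
  step 20: S(S(S(S(add(S(add(add(Z, SZ), Z)), mul(add(Z, mul(Z, Z)), add(add(SSZ, SZ), Z)))))))
  step 21: S(S(S(S(S(add(add(add(Z, SZ), Z), mul(add(Z, mul(Z, Z)), add(add(SSZ, SZ), Z))))))))
  step 22: S(S(S(S(S(add(add(SZ, Z), mul(add(Z, mul(Z, Z)), add(add(SSZ, SZ), Z))))))))
  step 23: S(S(S(S(S(add(S(add(Z, Z)), mul(add(Z, mul(Z, Z)), add(add(SSZ, SZ), Z))))))))
  step 24: S(S(S(S(S(S(add(add(Z, Z), mul(add(Z, mul(Z, Z)), add(add(SSZ, SZ), Z)))))))))
  step 25: S(S(S(S(S(S(add(Z, mul(add(Z, mul(Z, Z)), add(add(SSZ, SZ), Z)))))))))
  step 26: S(S(S(S(S(S(mul(add(Z, mul(Z, Z)), add(add(SSZ, SZ), Z))))))))
  step 27: S(S(S(S(S(S(mul(mul(Z, Z), add(add(SSZ, SZ), Z))))))))
  step 28: S(S(S(S(S(S(mul(Z, add(add(SSZ, SZ), Z))))))))
  step 29: S^6(Z)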